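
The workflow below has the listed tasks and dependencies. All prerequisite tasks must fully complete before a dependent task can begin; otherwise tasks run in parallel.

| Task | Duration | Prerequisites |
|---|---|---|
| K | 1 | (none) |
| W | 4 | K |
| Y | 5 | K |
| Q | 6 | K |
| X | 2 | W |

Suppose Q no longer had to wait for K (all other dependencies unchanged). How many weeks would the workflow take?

7

With the dependency in place, K→W→X = 1+4+2 = 7 sets the finish at 7 weeks.
Without K→Q, Q's earliest start moves from 1 to 0.
After: K→W→X = 1+4+2 = 7 → 7 weeks.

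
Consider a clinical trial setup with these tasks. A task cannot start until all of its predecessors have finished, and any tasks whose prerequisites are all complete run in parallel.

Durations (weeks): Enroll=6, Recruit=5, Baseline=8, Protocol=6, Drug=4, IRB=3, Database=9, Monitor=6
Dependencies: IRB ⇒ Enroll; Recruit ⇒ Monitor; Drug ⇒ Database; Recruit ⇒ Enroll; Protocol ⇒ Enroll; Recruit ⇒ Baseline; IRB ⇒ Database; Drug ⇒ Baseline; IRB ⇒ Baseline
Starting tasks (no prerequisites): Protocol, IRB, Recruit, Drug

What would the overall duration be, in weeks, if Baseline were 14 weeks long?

Critical path before the change: Recruit→Baseline = 5+8 = 13 giving 13 weeks.
Baseline is on the critical path; changing it to 14 makes that path 19 weeks.
That remains the longest chain; total 19 weeks.

19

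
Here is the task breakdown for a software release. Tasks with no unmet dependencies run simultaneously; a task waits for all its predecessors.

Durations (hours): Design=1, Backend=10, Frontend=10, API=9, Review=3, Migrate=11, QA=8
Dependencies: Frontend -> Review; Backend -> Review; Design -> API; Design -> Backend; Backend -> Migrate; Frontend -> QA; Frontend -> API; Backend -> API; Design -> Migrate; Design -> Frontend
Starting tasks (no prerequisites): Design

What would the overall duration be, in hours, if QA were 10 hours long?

22

Critical path before the change: Design→Backend→Migrate = 1+10+11 = 22 giving 22 hours.
QA is off the critical path — its longest chain is 19 hours, giving 3 of slack.
That remains the longest chain; total 22 hours.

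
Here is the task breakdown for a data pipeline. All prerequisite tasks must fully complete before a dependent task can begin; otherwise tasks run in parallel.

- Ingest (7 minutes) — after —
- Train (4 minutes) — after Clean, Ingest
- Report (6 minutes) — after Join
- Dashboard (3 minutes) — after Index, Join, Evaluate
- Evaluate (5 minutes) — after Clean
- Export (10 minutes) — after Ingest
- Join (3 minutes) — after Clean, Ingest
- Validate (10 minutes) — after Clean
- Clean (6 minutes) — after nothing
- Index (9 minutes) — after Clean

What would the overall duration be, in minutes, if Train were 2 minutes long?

The binding path is Clean→Index→Dashboard = 6+9+3 = 18; finish at 18 minutes.
Train is off the critical path — its longest chain is 11 minutes, giving 7 of slack.
The critical path is still Clean→Index→Dashboard; finish is now 18 minutes.

18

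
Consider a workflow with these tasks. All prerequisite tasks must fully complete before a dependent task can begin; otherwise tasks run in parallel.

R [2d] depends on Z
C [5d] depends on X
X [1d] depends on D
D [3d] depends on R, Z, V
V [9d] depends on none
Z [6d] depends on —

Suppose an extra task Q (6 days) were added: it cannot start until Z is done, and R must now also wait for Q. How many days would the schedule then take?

Originally the schedule takes 18 days.
With Q inserted, R now waits for max(Z, Q).
New critical path: Z→Q→R→D→X→C = 6+6+2+3+1+5 = 23 ⇒ 23 days.

23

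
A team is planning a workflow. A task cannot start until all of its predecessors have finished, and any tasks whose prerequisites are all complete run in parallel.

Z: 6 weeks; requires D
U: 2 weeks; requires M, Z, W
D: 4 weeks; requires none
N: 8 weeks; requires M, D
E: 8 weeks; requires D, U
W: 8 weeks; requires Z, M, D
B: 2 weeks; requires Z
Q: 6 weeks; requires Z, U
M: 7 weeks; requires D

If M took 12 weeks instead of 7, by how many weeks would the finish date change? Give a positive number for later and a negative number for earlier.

As given, the longest chain is D→M→W→U→E = 4+7+8+2+8 = 29, so the finish is 29 weeks.
M lies on that path, so at 12 weeks the path becomes 34 weeks.
That remains the longest chain; total 34 weeks.
Change in finish: 34 − 29 = +5 weeks.

5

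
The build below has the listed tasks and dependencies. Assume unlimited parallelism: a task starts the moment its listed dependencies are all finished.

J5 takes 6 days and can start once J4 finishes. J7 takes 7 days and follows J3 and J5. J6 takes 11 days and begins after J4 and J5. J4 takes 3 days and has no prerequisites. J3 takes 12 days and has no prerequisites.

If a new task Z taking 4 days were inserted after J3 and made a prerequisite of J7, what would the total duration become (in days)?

23

Originally the build takes 20 days.
With Z inserted, J7 now waits for max(J3, J5, Z).
New critical path: J3→Z→J7 = 12+4+7 = 23 ⇒ 23 days.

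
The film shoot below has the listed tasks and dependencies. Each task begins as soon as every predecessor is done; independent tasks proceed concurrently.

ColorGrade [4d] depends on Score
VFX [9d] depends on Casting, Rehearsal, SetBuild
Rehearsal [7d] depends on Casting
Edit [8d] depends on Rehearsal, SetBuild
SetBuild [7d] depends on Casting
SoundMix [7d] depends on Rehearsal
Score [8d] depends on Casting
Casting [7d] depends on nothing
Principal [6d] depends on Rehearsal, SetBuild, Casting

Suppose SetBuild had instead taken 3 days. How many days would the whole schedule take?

23

Critical path before the change: Casting→SetBuild→VFX = 7+7+9 = 23 giving 23 days.
Since SetBuild is critical, the -4 change carries straight to that chain (now 19 days).
The binding chain switches to Casting→Rehearsal→VFX = 7+7+9 = 23; finish 23 days.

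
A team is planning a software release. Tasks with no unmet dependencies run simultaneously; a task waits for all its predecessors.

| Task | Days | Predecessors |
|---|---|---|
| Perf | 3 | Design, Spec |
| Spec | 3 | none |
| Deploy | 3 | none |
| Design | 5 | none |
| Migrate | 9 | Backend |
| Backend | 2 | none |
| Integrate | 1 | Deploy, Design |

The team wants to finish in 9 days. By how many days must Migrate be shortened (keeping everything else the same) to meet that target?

Current finish: 11 days; target: 9.
Migrate is on every critical path, so each day cut from Migrate cuts the finish by one (this holds down to a finish of 8).
Need 11 − 9 = 2 days off Migrate → Migrate becomes 7 days, finish becomes 9.

2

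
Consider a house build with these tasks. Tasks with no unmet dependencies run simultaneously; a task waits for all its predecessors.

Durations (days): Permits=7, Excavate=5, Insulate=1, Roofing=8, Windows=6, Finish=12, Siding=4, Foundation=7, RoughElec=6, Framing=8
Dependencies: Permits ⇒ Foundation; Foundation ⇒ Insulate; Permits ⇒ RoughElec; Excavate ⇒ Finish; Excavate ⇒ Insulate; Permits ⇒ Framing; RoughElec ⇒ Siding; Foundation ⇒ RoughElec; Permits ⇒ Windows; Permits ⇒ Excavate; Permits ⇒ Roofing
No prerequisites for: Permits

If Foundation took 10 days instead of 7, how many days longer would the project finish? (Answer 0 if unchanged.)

Baseline: Permits→Foundation→RoughElec→Siding = 7+7+6+4 = 24 → 24 days.
Foundation is on the critical path; changing it to 10 makes that path 27 days.
That remains the longest chain; total 27 days.
Change in finish: 27 − 24 = +3 days.

3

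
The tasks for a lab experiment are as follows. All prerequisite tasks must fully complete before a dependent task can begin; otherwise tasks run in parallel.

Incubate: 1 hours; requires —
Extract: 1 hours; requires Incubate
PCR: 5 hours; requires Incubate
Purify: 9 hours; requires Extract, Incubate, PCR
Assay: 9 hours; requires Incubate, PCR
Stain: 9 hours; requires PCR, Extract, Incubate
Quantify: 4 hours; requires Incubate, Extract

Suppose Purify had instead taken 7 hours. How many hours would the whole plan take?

15

Critical path before the change: Incubate→PCR→Purify = 1+5+9 = 15 giving 15 hours.
Since Purify is critical, the -2 change carries straight to that chain (now 13 hours).
Now Incubate→PCR→Assay = 1+5+9 = 15 is longest, so the finish becomes 15 hours.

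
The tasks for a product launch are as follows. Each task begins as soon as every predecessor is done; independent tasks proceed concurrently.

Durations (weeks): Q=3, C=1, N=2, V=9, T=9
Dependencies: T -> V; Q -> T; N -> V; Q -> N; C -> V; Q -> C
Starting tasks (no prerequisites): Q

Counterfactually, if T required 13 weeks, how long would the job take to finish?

25

Baseline: Q→T→V = 3+9+9 = 21 → 21 weeks.
Since T is critical, the +4 change carries straight to that chain (now 25 weeks).
That remains the longest chain; total 25 weeks.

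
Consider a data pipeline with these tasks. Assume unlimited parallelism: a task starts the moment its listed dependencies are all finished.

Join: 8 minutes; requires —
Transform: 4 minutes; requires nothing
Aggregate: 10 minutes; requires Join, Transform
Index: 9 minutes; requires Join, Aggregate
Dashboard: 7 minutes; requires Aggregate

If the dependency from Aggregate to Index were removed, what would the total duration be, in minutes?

With the dependency in place, Join→Aggregate→Index = 8+10+9 = 27 sets the finish at 27 minutes.
Without Aggregate→Index, Index's earliest start moves from 18 to 8.
New critical path: Join→Aggregate→Dashboard = 8+10+7 = 25 ⇒ 25 minutes.

25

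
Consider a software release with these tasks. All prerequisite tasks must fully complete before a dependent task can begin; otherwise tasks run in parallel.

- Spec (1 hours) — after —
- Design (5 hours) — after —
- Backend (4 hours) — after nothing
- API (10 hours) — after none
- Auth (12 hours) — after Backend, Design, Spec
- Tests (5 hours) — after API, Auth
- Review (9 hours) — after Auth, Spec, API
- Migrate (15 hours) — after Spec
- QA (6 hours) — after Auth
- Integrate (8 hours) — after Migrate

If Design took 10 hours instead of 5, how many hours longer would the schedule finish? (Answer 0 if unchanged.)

5

Critical path before the change: Design→Auth→Review = 5+12+9 = 26 giving 26 hours.
Since Design is critical, the +5 change carries straight to that chain (now 31 hours).
That remains the longest chain; total 31 hours.
Change in finish: 31 − 26 = +5 hours.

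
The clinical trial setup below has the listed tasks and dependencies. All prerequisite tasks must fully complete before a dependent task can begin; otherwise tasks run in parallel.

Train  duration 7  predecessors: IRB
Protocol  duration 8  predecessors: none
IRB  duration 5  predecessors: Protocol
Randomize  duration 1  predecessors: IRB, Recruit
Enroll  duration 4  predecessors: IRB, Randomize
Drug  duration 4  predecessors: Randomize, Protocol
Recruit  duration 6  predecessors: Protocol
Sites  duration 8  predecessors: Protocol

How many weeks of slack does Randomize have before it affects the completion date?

Critical path: Protocol→IRB→Train = 8+5+7 = 20, so the finish is 20 weeks.
The longest chain containing Randomize totals 19 weeks.
Float = 20 − 19 = 1.

1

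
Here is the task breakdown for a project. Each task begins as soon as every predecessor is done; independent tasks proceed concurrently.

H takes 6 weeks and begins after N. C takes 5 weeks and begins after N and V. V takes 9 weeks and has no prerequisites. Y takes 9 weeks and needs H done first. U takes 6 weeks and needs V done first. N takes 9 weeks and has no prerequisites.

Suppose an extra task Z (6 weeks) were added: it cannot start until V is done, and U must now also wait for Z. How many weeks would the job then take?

Originally the job takes 24 weeks.
With Z inserted, U now waits for max(V, Z).
New critical path: N→H→Y = 9+6+9 = 24 ⇒ 24 weeks.

24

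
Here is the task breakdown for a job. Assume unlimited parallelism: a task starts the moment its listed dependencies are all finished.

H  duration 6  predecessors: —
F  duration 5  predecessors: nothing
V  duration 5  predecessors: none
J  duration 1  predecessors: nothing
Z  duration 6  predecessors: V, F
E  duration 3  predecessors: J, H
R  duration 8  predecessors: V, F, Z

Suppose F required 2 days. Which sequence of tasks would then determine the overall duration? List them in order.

V, Z, R

Critical path before the change: F→Z→R = 5+6+8 = 19 giving 19 days.
F lies on that path, so at 2 days the path becomes 16 days.
Now V→Z→R = 5+6+8 = 19 is longest, so the finish becomes 19 days.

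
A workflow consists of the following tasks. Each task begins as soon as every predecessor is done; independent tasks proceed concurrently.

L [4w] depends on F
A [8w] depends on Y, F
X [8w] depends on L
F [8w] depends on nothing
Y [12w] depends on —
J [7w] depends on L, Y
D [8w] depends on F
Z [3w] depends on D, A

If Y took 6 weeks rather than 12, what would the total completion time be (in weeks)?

20

Actual critical path: Y→A→Z = 12+8+3 = 23 ⇒ 23 weeks.
Since Y is critical, the -6 change carries straight to that chain (now 17 weeks).
New critical path: F→L→X = 8+4+8 = 20 ⇒ 20 weeks.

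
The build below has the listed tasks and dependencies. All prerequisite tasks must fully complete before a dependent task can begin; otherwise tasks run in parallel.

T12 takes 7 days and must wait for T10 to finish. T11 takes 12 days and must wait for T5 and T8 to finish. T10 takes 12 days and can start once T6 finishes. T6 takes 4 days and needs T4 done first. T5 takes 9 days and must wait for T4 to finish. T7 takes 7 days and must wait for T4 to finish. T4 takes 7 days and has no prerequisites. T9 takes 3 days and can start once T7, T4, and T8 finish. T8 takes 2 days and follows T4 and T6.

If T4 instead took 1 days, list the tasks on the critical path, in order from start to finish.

T4, T6, T10, T12

Baseline: T4→T6→T10→T12 = 7+4+12+7 = 30 → 30 days.
Since T4 is critical, the -6 change carries straight to that chain (now 24 days).
The critical path is still T4→T6→T10→T12; finish is now 24 days.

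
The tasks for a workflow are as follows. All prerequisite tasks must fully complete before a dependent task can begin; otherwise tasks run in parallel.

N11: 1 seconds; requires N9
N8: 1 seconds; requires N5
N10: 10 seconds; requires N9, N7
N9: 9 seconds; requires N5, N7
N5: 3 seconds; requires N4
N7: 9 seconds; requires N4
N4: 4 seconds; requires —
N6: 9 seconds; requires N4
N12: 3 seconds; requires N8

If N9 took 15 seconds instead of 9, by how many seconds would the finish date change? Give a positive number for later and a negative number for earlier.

Baseline: N4→N7→N9→N10 = 4+9+9+10 = 32 → 32 seconds.
N9 is on the critical path; changing it to 15 makes that path 38 seconds.
That remains the longest chain; total 38 seconds.
Change in finish: 38 − 32 = +6 seconds.

6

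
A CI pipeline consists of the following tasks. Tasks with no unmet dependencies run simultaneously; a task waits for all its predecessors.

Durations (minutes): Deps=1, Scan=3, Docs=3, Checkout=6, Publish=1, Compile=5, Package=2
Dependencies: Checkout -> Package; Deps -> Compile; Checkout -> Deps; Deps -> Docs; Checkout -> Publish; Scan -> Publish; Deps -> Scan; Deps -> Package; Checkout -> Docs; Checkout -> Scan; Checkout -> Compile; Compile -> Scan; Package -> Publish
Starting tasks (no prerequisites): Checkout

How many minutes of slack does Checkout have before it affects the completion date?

0

Critical path: Checkout→Deps→Compile→Scan→Publish = 6+1+5+3+1 = 16, so the finish is 16 minutes.
The longest chain containing Checkout totals 16 minutes.
So Checkout can slip 6 − 6 = 0 minutes.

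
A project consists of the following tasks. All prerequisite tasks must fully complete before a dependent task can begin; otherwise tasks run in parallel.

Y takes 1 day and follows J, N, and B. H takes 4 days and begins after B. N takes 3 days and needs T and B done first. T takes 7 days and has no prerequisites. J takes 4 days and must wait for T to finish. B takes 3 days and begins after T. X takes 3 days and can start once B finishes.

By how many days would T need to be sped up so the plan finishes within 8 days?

6

Current finish: 14 days; target: 8.
T is on every critical path, so each day cut from T cuts the finish by one (this holds down to a finish of 8).
Need 14 − 8 = 6 days off T → T becomes 1 day, finish becomes 8.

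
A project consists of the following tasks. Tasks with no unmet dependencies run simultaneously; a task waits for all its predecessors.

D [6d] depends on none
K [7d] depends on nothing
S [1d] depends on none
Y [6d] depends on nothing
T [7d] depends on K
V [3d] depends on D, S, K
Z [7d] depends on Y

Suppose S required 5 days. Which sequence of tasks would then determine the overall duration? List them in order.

K, T

Critical path before the change: K→T = 7+7 = 14 giving 14 days.
S is off the critical path — its longest chain is 4 days, giving 10 of slack.
The critical path is still K→T; finish is now 14 days.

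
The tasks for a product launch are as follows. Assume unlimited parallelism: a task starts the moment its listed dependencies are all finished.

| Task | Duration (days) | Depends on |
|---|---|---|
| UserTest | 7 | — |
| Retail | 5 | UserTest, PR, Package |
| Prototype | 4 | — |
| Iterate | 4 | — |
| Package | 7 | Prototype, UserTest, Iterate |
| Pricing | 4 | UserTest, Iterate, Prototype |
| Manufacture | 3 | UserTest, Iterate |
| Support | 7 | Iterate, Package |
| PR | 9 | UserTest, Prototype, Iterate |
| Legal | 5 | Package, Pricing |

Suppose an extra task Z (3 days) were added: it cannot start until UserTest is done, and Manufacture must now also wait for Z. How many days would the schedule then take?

21

Originally the schedule takes 21 days.
With Z inserted, Manufacture now waits for max(UserTest, Iterate, Z).
New critical path: UserTest→Package→Support = 7+7+7 = 21 ⇒ 21 days.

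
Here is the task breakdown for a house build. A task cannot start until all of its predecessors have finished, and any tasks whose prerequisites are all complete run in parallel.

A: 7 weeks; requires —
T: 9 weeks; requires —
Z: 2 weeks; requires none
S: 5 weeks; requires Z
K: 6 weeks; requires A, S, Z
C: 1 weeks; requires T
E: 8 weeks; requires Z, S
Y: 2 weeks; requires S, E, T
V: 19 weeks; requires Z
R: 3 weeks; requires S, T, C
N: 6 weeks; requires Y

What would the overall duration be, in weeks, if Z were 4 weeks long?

25

Critical path before the change: Z→S→E→Y→N = 2+5+8+2+6 = 23 giving 23 weeks.
Since Z is critical, the +2 change carries straight to that chain (now 25 weeks).
The critical path is still Z→S→E→Y→N; finish is now 25 weeks.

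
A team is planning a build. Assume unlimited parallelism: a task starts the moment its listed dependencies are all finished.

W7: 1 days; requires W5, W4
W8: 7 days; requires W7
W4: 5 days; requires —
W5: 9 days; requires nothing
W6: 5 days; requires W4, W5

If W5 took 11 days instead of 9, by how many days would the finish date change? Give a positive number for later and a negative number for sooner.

The binding path is W5→W7→W8 = 9+1+7 = 17; finish at 17 days.
W5 is on the critical path; changing it to 11 makes that path 19 days.
That remains the longest chain; total 19 days.
Change in finish: 19 − 17 = +2 days.

2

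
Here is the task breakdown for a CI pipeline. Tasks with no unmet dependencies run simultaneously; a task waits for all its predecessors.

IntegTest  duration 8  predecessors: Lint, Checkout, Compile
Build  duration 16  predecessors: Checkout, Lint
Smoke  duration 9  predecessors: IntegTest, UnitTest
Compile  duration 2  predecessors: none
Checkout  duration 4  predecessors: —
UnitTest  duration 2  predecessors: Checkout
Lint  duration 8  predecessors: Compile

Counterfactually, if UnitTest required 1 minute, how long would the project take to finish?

27

As given, the longest chain is Compile→Lint→IntegTest→Smoke = 2+8+8+9 = 27, so the finish is 27 minutes.
UnitTest is off the critical path — its longest chain is 15 minutes, giving 12 of slack.
No other chain overtakes it, so the finish is 27 minutes.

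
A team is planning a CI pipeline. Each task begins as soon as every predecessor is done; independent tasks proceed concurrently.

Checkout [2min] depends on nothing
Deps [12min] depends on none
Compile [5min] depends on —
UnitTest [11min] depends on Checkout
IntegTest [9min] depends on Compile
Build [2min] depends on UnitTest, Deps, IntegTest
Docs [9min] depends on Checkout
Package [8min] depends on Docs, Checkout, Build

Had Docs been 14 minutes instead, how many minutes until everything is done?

The binding path is Compile→IntegTest→Build→Package = 5+9+2+8 = 24; finish at 24 minutes.
Docs is off the critical path — its longest chain is 19 minutes, giving 5 of slack.
Now Checkout→Docs→Package = 2+14+8 = 24 is longest, so the finish becomes 24 minutes.

24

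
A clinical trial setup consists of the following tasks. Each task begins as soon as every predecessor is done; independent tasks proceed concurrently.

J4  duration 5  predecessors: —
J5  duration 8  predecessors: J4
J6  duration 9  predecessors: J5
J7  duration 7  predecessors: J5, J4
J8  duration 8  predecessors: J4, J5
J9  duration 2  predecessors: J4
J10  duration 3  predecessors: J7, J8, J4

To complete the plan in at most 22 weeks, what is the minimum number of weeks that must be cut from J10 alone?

2

Current finish: 24 weeks; target: 22.
J10 is on every critical path, so each week cut from J10 cuts the finish by one (this holds down to a finish of 22).
Need 24 − 22 = 2 weeks off J10 → J10 becomes 1 week, finish becomes 22.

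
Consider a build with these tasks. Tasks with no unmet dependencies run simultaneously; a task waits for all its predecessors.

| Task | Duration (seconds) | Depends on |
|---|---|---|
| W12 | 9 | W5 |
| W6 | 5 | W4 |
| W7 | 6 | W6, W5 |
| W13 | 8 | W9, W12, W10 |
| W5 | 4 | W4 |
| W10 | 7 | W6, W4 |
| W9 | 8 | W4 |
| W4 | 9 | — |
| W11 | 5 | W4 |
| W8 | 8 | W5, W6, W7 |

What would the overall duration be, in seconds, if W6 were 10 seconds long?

Baseline: W4→W5→W12→W13 = 9+4+9+8 = 30 → 30 seconds.
The longest path through W6 is only 29 seconds, so W6 has float 1.
Now W4→W6→W10→W13 = 9+10+7+8 = 34 is longest, so the finish becomes 34 seconds.

34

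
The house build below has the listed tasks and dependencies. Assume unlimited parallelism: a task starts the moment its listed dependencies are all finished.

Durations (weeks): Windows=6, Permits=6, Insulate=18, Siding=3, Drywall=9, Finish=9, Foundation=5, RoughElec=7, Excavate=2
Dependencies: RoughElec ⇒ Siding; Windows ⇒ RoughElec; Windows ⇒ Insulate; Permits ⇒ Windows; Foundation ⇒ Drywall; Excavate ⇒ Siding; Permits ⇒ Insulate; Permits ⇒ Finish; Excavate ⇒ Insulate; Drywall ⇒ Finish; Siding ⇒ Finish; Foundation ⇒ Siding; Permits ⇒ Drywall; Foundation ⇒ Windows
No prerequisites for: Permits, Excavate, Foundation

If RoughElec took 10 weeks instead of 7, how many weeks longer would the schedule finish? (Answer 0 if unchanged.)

As given, the longest chain is Permits→Windows→RoughElec→Siding→Finish = 6+6+7+3+9 = 31, so the finish is 31 weeks.
Since RoughElec is critical, the +3 change carries straight to that chain (now 34 weeks).
No other chain overtakes it, so the finish is 34 weeks.
Change in finish: 34 − 31 = +3 weeks.

3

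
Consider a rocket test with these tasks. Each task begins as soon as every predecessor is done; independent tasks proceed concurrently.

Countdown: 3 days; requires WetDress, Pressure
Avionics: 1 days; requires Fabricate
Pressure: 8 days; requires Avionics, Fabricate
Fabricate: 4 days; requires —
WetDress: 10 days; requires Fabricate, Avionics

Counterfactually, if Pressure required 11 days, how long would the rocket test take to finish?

19

Critical path before the change: Fabricate→Avionics→WetDress→Countdown = 4+1+10+3 = 18 giving 18 days.
Pressure is off the critical path — its longest chain is 16 days, giving 2 of slack.
Now Fabricate→Avionics→Pressure→Countdown = 4+1+11+3 = 19 is longest, so the finish becomes 19 days.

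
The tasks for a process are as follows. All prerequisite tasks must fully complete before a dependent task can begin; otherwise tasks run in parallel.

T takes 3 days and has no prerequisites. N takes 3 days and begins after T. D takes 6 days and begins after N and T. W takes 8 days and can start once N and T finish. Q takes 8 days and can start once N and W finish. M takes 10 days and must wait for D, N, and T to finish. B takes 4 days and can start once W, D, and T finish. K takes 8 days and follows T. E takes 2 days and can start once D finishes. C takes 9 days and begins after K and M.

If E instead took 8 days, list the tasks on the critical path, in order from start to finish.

T, N, D, M, C

As given, the longest chain is T→N→D→M→C = 3+3+6+10+9 = 31, so the finish is 31 days.
The longest path through E is only 14 days, so E has float 17.
The critical path is still T→N→D→M→C; finish is now 31 days.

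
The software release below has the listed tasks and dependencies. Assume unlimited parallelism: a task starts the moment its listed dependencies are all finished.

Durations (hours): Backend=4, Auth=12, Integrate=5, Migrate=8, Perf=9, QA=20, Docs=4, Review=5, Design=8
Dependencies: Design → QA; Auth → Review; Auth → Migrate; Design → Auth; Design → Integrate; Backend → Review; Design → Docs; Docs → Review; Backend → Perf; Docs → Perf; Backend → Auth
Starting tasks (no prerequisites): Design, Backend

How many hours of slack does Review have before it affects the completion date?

Design→Auth→Migrate = 8+12+8 = 28 sets the makespan at 28 hours.
The longest chain containing Review totals 25 hours.
Slack of Review = 23 − 20 = 3 hours.

3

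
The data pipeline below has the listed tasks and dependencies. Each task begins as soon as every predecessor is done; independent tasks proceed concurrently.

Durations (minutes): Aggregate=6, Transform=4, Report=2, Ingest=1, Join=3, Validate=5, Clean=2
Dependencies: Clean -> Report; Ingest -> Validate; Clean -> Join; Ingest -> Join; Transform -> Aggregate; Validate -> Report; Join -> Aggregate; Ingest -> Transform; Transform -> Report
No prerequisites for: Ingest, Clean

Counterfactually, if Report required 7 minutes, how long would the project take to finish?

13

Critical path before the change: Ingest→Transform→Aggregate = 1+4+6 = 11 giving 11 minutes.
The longest path through Report is only 8 minutes, so Report has float 3.
The binding chain switches to Ingest→Validate→Report = 1+5+7 = 13; finish 13 minutes.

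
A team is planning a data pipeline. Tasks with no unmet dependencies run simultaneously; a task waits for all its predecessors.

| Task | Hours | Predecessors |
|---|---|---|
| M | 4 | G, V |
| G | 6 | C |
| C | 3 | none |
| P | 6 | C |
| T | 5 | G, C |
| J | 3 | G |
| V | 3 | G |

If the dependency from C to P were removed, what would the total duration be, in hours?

16

Original critical path: C→G→V→M = 3+6+3+4 = 16 ⇒ 16 hours.
Without C→P, P's earliest start moves from 3 to 0.
After: C→G→V→M = 3+6+3+4 = 16 → 16 hours.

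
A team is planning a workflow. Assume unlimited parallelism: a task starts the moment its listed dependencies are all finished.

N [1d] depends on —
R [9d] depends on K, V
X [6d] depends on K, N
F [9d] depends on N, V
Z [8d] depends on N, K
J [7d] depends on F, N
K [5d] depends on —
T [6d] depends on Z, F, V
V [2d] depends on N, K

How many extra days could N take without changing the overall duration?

Critical path: K→V→F→J = 5+2+9+7 = 23, so the finish is 23 days.
The longest chain containing N totals 19 days.
So N can slip 5 − 1 = 4 days.

4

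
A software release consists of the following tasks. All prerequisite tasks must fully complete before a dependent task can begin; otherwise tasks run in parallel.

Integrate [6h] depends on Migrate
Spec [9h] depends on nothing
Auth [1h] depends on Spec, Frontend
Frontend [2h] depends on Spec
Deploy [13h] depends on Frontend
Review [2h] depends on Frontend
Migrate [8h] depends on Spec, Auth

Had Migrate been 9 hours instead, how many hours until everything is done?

27

As given, the longest chain is Spec→Frontend→Auth→Migrate→Integrate = 9+2+1+8+6 = 26, so the finish is 26 hours.
Migrate lies on that path, so at 9 hours the path becomes 27 hours.
The critical path is still Spec→Frontend→Auth→Migrate→Integrate; finish is now 27 hours.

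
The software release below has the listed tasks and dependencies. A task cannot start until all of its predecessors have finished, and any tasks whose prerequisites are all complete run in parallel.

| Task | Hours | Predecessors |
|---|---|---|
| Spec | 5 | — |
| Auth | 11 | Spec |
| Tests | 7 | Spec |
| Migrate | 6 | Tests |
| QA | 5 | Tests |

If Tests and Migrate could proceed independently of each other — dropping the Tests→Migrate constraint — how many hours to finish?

Original critical path: Spec→Tests→Migrate = 5+7+6 = 18 ⇒ 18 hours.
Without Tests→Migrate, Migrate's earliest start moves from 12 to 0.
New critical path: Spec→Tests→QA = 5+7+5 = 17 ⇒ 17 hours.

17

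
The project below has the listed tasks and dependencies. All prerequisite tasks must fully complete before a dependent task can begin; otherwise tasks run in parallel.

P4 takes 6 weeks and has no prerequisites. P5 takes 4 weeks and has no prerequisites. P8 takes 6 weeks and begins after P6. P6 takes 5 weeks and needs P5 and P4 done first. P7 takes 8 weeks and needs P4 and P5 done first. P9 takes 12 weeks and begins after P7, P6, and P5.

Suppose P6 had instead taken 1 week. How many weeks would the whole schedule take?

26

Actual critical path: P4→P7→P9 = 6+8+12 = 26 ⇒ 26 weeks.
P6 is off the critical path — its longest chain is 23 weeks, giving 3 of slack.
No other chain overtakes it, so the finish is 26 weeks.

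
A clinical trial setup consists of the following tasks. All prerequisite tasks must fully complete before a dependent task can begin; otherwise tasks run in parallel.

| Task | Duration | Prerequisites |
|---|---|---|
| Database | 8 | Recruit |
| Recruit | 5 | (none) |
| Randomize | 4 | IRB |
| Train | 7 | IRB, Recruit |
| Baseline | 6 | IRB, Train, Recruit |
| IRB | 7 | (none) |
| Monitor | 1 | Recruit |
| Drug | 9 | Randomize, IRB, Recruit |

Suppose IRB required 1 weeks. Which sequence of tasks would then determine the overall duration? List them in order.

Critical path before the change: IRB→Train→Baseline = 7+7+6 = 20 giving 20 weeks.
IRB lies on that path, so at 1 week the path becomes 14 weeks.
New critical path: Recruit→Train→Baseline = 5+7+6 = 18 ⇒ 18 weeks.

Recruit, Train, Baseline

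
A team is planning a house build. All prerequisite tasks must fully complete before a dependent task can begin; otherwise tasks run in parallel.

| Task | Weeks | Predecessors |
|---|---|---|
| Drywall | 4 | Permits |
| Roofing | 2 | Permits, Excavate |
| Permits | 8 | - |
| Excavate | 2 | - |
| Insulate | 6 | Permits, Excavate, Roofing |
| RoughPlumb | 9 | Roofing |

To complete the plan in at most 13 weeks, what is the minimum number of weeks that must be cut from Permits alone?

6

Current finish: 19 weeks; target: 13.
Permits is on every critical path, so each week cut from Permits cuts the finish by one (this holds down to a finish of 13).
Need 19 − 13 = 6 weeks off Permits → Permits becomes 2 weeks, finish becomes 13.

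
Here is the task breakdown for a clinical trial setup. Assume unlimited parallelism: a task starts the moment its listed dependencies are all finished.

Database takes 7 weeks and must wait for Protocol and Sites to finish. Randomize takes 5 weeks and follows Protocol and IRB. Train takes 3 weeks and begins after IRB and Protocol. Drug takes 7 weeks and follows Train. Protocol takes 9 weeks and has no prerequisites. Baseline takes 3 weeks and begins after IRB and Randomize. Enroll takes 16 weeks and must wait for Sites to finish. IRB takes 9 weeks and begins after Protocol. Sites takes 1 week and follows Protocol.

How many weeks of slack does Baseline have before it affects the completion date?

Critical path: Protocol→IRB→Train→Drug = 9+9+3+7 = 28, so the finish is 28 weeks.
Baseline finishes as early as 26 and must finish by 28.
So Baseline can slip 28 − 26 = 2 weeks.

2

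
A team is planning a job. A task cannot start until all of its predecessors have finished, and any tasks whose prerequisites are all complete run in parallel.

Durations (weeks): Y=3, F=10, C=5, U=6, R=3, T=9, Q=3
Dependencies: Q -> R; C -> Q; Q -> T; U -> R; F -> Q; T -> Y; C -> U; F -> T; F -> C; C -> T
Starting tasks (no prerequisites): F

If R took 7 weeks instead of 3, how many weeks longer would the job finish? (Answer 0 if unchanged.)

0

Baseline: F→C→Q→T→Y = 10+5+3+9+3 = 30 → 30 weeks.
R has 6 weeks of float (longest path through it is 24).
The critical path is still F→C→Q→T→Y; finish is now 30 weeks.
Change in finish: 30 − 30 = +0 weeks.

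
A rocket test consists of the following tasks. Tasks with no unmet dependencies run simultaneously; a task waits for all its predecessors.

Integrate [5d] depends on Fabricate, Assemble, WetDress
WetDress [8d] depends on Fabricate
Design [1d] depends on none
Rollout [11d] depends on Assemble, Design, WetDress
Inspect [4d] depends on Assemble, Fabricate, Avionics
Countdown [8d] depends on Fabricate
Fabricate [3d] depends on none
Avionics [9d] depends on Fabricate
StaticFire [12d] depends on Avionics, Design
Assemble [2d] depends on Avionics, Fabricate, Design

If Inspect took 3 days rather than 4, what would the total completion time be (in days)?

25

As given, the longest chain is Fabricate→Avionics→Assemble→Rollout = 3+9+2+11 = 25, so the finish is 25 days.
Inspect is off the critical path — its longest chain is 18 days, giving 7 of slack.
The critical path is still Fabricate→Avionics→Assemble→Rollout; finish is now 25 days.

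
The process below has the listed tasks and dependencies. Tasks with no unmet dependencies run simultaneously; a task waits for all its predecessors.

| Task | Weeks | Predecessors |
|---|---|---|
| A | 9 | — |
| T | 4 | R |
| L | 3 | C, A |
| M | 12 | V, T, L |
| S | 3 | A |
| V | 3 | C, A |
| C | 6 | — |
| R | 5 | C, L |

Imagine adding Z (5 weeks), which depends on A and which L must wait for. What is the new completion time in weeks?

38

Originally the project takes 33 weeks.
With Z inserted, L now waits for max(C, A, Z).
New critical path: A→Z→L→R→T→M = 9+5+3+5+4+12 = 38 ⇒ 38 weeks.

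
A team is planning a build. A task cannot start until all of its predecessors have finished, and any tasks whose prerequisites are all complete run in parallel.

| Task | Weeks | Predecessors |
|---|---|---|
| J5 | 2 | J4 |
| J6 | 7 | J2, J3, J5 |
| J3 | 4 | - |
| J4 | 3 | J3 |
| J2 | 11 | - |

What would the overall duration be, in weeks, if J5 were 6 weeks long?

As given, the longest chain is J2→J6 = 11+7 = 18, so the finish is 18 weeks.
The longest path through J5 is only 16 weeks, so J5 has float 2.
New critical path: J3→J4→J5→J6 = 4+3+6+7 = 20 ⇒ 20 weeks.

20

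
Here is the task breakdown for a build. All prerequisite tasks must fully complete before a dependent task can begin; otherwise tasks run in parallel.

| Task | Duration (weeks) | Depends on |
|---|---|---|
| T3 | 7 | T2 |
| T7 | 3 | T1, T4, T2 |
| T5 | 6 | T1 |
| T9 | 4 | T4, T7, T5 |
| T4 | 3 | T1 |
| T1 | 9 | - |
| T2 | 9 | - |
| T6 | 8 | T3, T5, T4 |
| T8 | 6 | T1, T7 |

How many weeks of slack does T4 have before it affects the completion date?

The longest chain is T2→T3→T6 = 9+7+8 = 24; overall finish 24 weeks.
The longest chain containing T4 totals 21 weeks.
Float = 24 − 21 = 3.

3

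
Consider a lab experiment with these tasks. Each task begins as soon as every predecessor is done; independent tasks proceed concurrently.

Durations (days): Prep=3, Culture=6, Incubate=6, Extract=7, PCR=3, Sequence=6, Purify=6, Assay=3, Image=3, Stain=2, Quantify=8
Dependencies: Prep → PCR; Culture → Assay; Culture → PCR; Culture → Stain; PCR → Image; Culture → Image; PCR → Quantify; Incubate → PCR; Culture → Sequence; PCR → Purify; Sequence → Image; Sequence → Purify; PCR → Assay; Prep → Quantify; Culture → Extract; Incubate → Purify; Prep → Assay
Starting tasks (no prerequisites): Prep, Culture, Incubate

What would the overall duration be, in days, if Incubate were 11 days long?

22

Critical path before the change: Culture→Sequence→Purify = 6+6+6 = 18 giving 18 days.
Incubate has 1 day of float (longest path through it is 17).
The binding chain switches to Incubate→PCR→Quantify = 11+3+8 = 22; finish 22 days.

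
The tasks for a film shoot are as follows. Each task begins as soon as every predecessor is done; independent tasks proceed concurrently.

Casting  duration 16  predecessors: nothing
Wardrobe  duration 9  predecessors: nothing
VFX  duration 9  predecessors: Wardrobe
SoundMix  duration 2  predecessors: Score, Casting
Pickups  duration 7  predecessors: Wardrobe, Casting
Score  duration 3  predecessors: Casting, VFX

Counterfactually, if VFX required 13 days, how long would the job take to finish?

27

Critical path before the change: Wardrobe→VFX→Score→SoundMix = 9+9+3+2 = 23 giving 23 days.
VFX is on the critical path; changing it to 13 makes that path 27 days.
No other chain overtakes it, so the finish is 27 days.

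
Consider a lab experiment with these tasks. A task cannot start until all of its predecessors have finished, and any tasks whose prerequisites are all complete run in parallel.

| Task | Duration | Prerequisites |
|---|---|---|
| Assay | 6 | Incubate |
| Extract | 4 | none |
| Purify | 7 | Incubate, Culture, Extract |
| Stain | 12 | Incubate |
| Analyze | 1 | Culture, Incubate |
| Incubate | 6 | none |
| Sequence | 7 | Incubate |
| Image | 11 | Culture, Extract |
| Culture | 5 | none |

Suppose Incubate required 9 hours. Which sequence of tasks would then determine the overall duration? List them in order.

Incubate, Stain

Baseline: Incubate→Stain = 6+12 = 18 → 18 hours.
Since Incubate is critical, the +3 change carries straight to that chain (now 21 hours).
That remains the longest chain; total 21 hours.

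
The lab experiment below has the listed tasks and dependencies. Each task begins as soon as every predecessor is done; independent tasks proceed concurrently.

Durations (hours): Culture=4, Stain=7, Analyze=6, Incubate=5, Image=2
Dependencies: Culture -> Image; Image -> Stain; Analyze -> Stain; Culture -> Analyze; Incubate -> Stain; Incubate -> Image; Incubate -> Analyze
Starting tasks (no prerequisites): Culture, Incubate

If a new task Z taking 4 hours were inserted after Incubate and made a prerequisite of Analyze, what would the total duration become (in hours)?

22

Originally the project takes 18 hours.
With Z inserted, Analyze now waits for max(Incubate, Culture, Z).
New critical path: Incubate→Z→Analyze→Stain = 5+4+6+7 = 22 ⇒ 22 hours.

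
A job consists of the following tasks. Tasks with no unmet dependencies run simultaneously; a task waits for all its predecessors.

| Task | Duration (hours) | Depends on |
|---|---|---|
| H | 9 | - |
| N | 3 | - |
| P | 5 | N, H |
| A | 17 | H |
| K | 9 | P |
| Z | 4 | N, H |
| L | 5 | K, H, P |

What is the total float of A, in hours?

The longest chain is H→P→K→L = 9+5+9+5 = 28; overall finish 28 hours.
Longest path through A: 26 hours (earliest finish 26, latest finish 28).
Slack of A = 11 − 9 = 2 hours.

2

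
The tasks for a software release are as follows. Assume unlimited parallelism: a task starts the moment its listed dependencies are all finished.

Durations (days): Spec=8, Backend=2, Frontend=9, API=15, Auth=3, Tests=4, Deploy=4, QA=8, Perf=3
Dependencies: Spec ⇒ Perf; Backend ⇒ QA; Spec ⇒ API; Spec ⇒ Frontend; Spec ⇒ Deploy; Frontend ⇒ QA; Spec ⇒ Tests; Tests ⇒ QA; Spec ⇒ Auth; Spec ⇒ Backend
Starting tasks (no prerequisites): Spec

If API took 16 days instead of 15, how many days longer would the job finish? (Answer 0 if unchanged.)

Actual critical path: Spec→Frontend→QA = 8+9+8 = 25 ⇒ 25 days.
API has 2 days of float (longest path through it is 23).
No other chain overtakes it, so the finish is 25 days.
Change in finish: 25 − 25 = +0 days.

0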